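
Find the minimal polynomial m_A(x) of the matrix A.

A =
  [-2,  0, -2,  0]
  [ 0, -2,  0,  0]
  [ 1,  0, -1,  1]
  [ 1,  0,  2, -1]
x^3 + 4*x^2 + 5*x + 2

The characteristic polynomial is χ_A(x) = (x + 1)^2*(x + 2)^2, so the eigenvalues are known. The minimal polynomial is
  m_A(x) = Π_λ (x − λ)^{k_λ}
where k_λ is the size of the *largest* Jordan block for λ (equivalently, the smallest k with (A − λI)^k v = 0 for every generalised eigenvector v of λ).

  λ = -2: largest Jordan block has size 1, contributing (x + 2)
  λ = -1: largest Jordan block has size 2, contributing (x + 1)^2

So m_A(x) = (x + 1)^2*(x + 2) = x^3 + 4*x^2 + 5*x + 2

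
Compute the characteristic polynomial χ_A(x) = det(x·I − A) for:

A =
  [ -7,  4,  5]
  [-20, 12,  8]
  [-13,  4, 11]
x^3 - 16*x^2 + 84*x - 144

Expanding det(x·I − A) (e.g. by cofactor expansion or by noting that A is similar to its Jordan form J, which has the same characteristic polynomial as A) gives
  χ_A(x) = x^3 - 16*x^2 + 84*x - 144
which factors as (x - 6)^2*(x - 4). The eigenvalues (with algebraic multiplicities) are λ = 4 with multiplicity 1, λ = 6 with multiplicity 2.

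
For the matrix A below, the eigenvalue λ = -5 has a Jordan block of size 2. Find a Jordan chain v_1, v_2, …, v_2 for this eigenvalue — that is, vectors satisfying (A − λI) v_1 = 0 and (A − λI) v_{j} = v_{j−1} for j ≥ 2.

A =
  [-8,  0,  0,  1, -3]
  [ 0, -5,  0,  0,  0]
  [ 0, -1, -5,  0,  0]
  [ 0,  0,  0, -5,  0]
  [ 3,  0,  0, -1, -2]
A Jordan chain for λ = -5 of length 2:
v_1 = (-3, 0, 0, 0, 3)ᵀ
v_2 = (1, 0, 0, 0, 0)ᵀ

Let N = A − (-5)·I. We want v_2 with N^2 v_2 = 0 but N^1 v_2 ≠ 0; then v_{j-1} := N · v_j for j = 2, …, 2.

Pick v_2 = (1, 0, 0, 0, 0)ᵀ.
Then v_1 = N · v_2 = (-3, 0, 0, 0, 3)ᵀ.

Sanity check: (A − (-5)·I) v_1 = (0, 0, 0, 0, 0)ᵀ = 0. ✓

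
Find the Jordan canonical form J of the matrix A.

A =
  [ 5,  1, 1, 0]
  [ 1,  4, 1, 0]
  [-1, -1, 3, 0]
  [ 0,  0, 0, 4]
J_3(4) ⊕ J_1(4)

The characteristic polynomial is
  det(x·I − A) = x^4 - 16*x^3 + 96*x^2 - 256*x + 256 = (x - 4)^4

Eigenvalues and multiplicities (the geometric multiplicity of λ is n − rank(A − λI), which equals the number of Jordan blocks for λ):
  λ = 4: algebraic multiplicity = 4, geometric multiplicity = 2

Determining the block sizes for each eigenvalue:
  λ = 4: with am = 4 and gm = 2, the partition is not yet determined (e.g. several partitions of 4 into 2 parts exist). Let N = A − (4)·I. Computing rank(N^1) = 2, rank(N^2) = 1, rank(N^3) = 0; the number of blocks of size ≥ j is rank(N^{j−1}) − rank(N^j), giving [2, 1, 1]. So we have 1 block(s) of size 3, 1 block(s) of size 1 → block sizes [3, 1]

Assembling the blocks gives a Jordan form
J =
  [4, 1, 0, 0]
  [0, 4, 1, 0]
  [0, 0, 4, 0]
  [0, 0, 0, 4]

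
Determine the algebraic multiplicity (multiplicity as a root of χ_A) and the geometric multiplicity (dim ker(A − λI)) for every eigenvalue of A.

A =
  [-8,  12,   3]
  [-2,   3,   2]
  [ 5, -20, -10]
λ = -5: alg = 3, geom = 2

Step 1 — factor the characteristic polynomial to read off the algebraic multiplicities:
  χ_A(x) = (x + 5)^3

Step 2 — compute geometric multiplicities via the rank-nullity identity g(λ) = n − rank(A − λI):
  rank(A − (-5)·I) = 1, so dim ker(A − (-5)·I) = n − 1 = 2

Summary:
  λ = -5: algebraic multiplicity = 3, geometric multiplicity = 2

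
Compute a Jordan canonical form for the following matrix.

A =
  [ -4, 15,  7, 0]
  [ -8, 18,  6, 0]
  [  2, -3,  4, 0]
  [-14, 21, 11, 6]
J_3(6) ⊕ J_1(6)

The characteristic polynomial is
  det(x·I − A) = x^4 - 24*x^3 + 216*x^2 - 864*x + 1296 = (x - 6)^4

Eigenvalues and multiplicities (the geometric multiplicity of λ is n − rank(A − λI), which equals the number of Jordan blocks for λ):
  λ = 6: algebraic multiplicity = 4, geometric multiplicity = 2

Determining the block sizes for each eigenvalue:
  λ = 6: with am = 4 and gm = 2, the partition is not yet determined (e.g. several partitions of 4 into 2 parts exist). Let N = A − (6)·I. Computing rank(N^1) = 2, rank(N^2) = 1, rank(N^3) = 0; the number of blocks of size ≥ j is rank(N^{j−1}) − rank(N^j), giving [2, 1, 1]. So we have 1 block(s) of size 3, 1 block(s) of size 1 → block sizes [3, 1]

Assembling the blocks gives a Jordan form
J =
  [6, 1, 0, 0]
  [0, 6, 1, 0]
  [0, 0, 6, 0]
  [0, 0, 0, 6]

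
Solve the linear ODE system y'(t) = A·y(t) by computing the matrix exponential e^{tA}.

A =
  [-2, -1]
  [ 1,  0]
e^{tA} =
  [-t*exp(-t) + exp(-t), -t*exp(-t)]
  [t*exp(-t), t*exp(-t) + exp(-t)]

Strategy: write A = P · J · P⁻¹ where J is a Jordan canonical form, so e^{tA} = P · e^{tJ} · P⁻¹, and e^{tJ} can be computed block-by-block.

A has Jordan form
J =
  [-1,  1]
  [ 0, -1]
(up to reordering of blocks).

Per-block formulas:
  For a 2×2 Jordan block J_2(-1): exp(t · J_2(-1)) = e^(-1t)·(I + t·N), where N is the 2×2 nilpotent shift.

After assembling e^{tJ} and conjugating by P, we get:

e^{tA} =
  [-t*exp(-t) + exp(-t), -t*exp(-t)]
  [t*exp(-t), t*exp(-t) + exp(-t)]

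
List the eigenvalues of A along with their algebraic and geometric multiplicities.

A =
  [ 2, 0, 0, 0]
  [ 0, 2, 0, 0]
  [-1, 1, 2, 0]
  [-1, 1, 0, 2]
λ = 2: alg = 4, geom = 3

Step 1 — factor the characteristic polynomial to read off the algebraic multiplicities:
  χ_A(x) = (x - 2)^4

Step 2 — compute geometric multiplicities via the rank-nullity identity g(λ) = n − rank(A − λI):
  rank(A − (2)·I) = 1, so dim ker(A − (2)·I) = n − 1 = 3

Summary:
  λ = 2: algebraic multiplicity = 4, geometric multiplicity = 3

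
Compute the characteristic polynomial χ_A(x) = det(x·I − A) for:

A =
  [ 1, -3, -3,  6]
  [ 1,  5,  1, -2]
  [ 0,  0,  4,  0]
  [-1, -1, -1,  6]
x^4 - 16*x^3 + 96*x^2 - 256*x + 256

Expanding det(x·I − A) (e.g. by cofactor expansion or by noting that A is similar to its Jordan form J, which has the same characteristic polynomial as A) gives
  χ_A(x) = x^4 - 16*x^3 + 96*x^2 - 256*x + 256
which factors as (x - 4)^4. The eigenvalues (with algebraic multiplicities) are λ = 4 with multiplicity 4.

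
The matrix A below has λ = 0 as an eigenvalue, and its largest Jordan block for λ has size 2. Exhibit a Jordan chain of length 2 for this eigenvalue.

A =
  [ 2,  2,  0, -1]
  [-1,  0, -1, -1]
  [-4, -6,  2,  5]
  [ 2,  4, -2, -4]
A Jordan chain for λ = 0 of length 2:
v_1 = (2, -1, -4, 2)ᵀ
v_2 = (1, 0, 0, 0)ᵀ

Let N = A − (0)·I. We want v_2 with N^2 v_2 = 0 but N^1 v_2 ≠ 0; then v_{j-1} := N · v_j for j = 2, …, 2.

Pick v_2 = (1, 0, 0, 0)ᵀ.
Then v_1 = N · v_2 = (2, -1, -4, 2)ᵀ.

Sanity check: (A − (0)·I) v_1 = (0, 0, 0, 0)ᵀ = 0. ✓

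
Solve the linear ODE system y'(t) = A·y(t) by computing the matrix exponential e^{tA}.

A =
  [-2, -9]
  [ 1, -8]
e^{tA} =
  [3*t*exp(-5*t) + exp(-5*t), -9*t*exp(-5*t)]
  [t*exp(-5*t), -3*t*exp(-5*t) + exp(-5*t)]

Strategy: write A = P · J · P⁻¹ where J is a Jordan canonical form, so e^{tA} = P · e^{tJ} · P⁻¹, and e^{tJ} can be computed block-by-block.

A has Jordan form
J =
  [-5,  1]
  [ 0, -5]
(up to reordering of blocks).

Per-block formulas:
  For a 2×2 Jordan block J_2(-5): exp(t · J_2(-5)) = e^(-5t)·(I + t·N), where N is the 2×2 nilpotent shift.

After assembling e^{tJ} and conjugating by P, we get:

e^{tA} =
  [3*t*exp(-5*t) + exp(-5*t), -9*t*exp(-5*t)]
  [t*exp(-5*t), -3*t*exp(-5*t) + exp(-5*t)]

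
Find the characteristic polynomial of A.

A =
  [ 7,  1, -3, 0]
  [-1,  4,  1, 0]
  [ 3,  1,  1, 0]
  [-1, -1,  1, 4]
x^4 - 16*x^3 + 96*x^2 - 256*x + 256

Expanding det(x·I − A) (e.g. by cofactor expansion or by noting that A is similar to its Jordan form J, which has the same characteristic polynomial as A) gives
  χ_A(x) = x^4 - 16*x^3 + 96*x^2 - 256*x + 256
which factors as (x - 4)^4. The eigenvalues (with algebraic multiplicities) are λ = 4 with multiplicity 4.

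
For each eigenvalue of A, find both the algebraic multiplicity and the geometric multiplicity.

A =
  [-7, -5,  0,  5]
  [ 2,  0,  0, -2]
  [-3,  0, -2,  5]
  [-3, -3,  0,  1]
λ = -2: alg = 4, geom = 2

Step 1 — factor the characteristic polynomial to read off the algebraic multiplicities:
  χ_A(x) = (x + 2)^4

Step 2 — compute geometric multiplicities via the rank-nullity identity g(λ) = n − rank(A − λI):
  rank(A − (-2)·I) = 2, so dim ker(A − (-2)·I) = n − 2 = 2

Summary:
  λ = -2: algebraic multiplicity = 4, geometric multiplicity = 2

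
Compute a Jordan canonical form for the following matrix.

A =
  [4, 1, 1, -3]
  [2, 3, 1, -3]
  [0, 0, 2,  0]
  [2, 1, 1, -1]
J_2(2) ⊕ J_1(2) ⊕ J_1(2)

The characteristic polynomial is
  det(x·I − A) = x^4 - 8*x^3 + 24*x^2 - 32*x + 16 = (x - 2)^4

Eigenvalues and multiplicities (the geometric multiplicity of λ is n − rank(A − λI), which equals the number of Jordan blocks for λ):
  λ = 2: algebraic multiplicity = 4, geometric multiplicity = 3

Determining the block sizes for each eigenvalue:
  λ = 2: 3 blocks summing to 4 forces exactly one block of size 2 and the rest size 1 → block sizes [2, 1, 1]

Assembling the blocks gives a Jordan form
J =
  [2, 1, 0, 0]
  [0, 2, 0, 0]
  [0, 0, 2, 0]
  [0, 0, 0, 2]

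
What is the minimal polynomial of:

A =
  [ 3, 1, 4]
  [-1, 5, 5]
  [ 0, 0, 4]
x^3 - 12*x^2 + 48*x - 64

The characteristic polynomial is χ_A(x) = (x - 4)^3, so the eigenvalues are known. The minimal polynomial is
  m_A(x) = Π_λ (x − λ)^{k_λ}
where k_λ is the size of the *largest* Jordan block for λ (equivalently, the smallest k with (A − λI)^k v = 0 for every generalised eigenvector v of λ).

  λ = 4: largest Jordan block has size 3, contributing (x − 4)^3

So m_A(x) = (x - 4)^3 = x^3 - 12*x^2 + 48*x - 64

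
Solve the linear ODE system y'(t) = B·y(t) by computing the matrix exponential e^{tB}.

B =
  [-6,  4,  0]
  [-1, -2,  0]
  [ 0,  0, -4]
e^{tB} =
  [-2*t*exp(-4*t) + exp(-4*t), 4*t*exp(-4*t), 0]
  [-t*exp(-4*t), 2*t*exp(-4*t) + exp(-4*t), 0]
  [0, 0, exp(-4*t)]

Strategy: write B = P · J · P⁻¹ where J is a Jordan canonical form, so e^{tB} = P · e^{tJ} · P⁻¹, and e^{tJ} can be computed block-by-block.

B has Jordan form
J =
  [-4,  1,  0]
  [ 0, -4,  0]
  [ 0,  0, -4]
(up to reordering of blocks).

Per-block formulas:
  For a 2×2 Jordan block J_2(-4): exp(t · J_2(-4)) = e^(-4t)·(I + t·N), where N is the 2×2 nilpotent shift.
  For a 1×1 block at λ = -4: exp(t · [-4]) = [e^(-4t)].

After assembling e^{tJ} and conjugating by P, we get:

e^{tB} =
  [-2*t*exp(-4*t) + exp(-4*t), 4*t*exp(-4*t), 0]
  [-t*exp(-4*t), 2*t*exp(-4*t) + exp(-4*t), 0]
  [0, 0, exp(-4*t)]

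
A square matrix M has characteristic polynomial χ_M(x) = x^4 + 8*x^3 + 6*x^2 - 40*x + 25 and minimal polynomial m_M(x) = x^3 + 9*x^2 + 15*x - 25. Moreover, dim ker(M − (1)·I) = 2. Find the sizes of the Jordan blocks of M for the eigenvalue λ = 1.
Block sizes for λ = 1: [1, 1]

Step 1 — from the characteristic polynomial, algebraic multiplicity of λ = 1 is 2. From dim ker(M − (1)·I) = 2, there are exactly 2 Jordan blocks for λ = 1.
Step 2 — from the minimal polynomial, the factor (x − 1) tells us the largest block for λ = 1 has size 1.
Step 3 — with total size 2, 2 blocks, and largest block 1, the block sizes (in nonincreasing order) are [1, 1].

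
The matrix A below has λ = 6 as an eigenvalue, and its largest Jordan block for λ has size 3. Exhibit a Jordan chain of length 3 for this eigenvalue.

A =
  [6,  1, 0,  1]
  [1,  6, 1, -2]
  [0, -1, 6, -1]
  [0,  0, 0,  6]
A Jordan chain for λ = 6 of length 3:
v_1 = (1, 0, -1, 0)ᵀ
v_2 = (0, 1, 0, 0)ᵀ
v_3 = (1, 0, 0, 0)ᵀ

Let N = A − (6)·I. We want v_3 with N^3 v_3 = 0 but N^2 v_3 ≠ 0; then v_{j-1} := N · v_j for j = 3, …, 2.

Pick v_3 = (1, 0, 0, 0)ᵀ.
Then v_2 = N · v_3 = (0, 1, 0, 0)ᵀ.
Then v_1 = N · v_2 = (1, 0, -1, 0)ᵀ.

Sanity check: (A − (6)·I) v_1 = (0, 0, 0, 0)ᵀ = 0. ✓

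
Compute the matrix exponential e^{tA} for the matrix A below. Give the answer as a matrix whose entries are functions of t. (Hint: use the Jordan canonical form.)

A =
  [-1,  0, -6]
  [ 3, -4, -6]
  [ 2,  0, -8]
e^{tA} =
  [4*exp(-4*t) - 3*exp(-5*t), 0, -6*exp(-4*t) + 6*exp(-5*t)]
  [3*exp(-4*t) - 3*exp(-5*t), exp(-4*t), -6*exp(-4*t) + 6*exp(-5*t)]
  [2*exp(-4*t) - 2*exp(-5*t), 0, -3*exp(-4*t) + 4*exp(-5*t)]

Strategy: write A = P · J · P⁻¹ where J is a Jordan canonical form, so e^{tA} = P · e^{tJ} · P⁻¹, and e^{tJ} can be computed block-by-block.

A has Jordan form
J =
  [-5,  0,  0]
  [ 0, -4,  0]
  [ 0,  0, -4]
(up to reordering of blocks).

Per-block formulas:
  For a 1×1 block at λ = -5: exp(t · [-5]) = [e^(-5t)].
  For a 1×1 block at λ = -4: exp(t · [-4]) = [e^(-4t)].

After assembling e^{tJ} and conjugating by P, we get:

e^{tA} =
  [4*exp(-4*t) - 3*exp(-5*t), 0, -6*exp(-4*t) + 6*exp(-5*t)]
  [3*exp(-4*t) - 3*exp(-5*t), exp(-4*t), -6*exp(-4*t) + 6*exp(-5*t)]
  [2*exp(-4*t) - 2*exp(-5*t), 0, -3*exp(-4*t) + 4*exp(-5*t)]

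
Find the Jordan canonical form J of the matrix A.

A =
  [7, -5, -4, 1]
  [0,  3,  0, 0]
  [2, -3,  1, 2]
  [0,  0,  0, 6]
J_2(3) ⊕ J_1(5) ⊕ J_1(6)

The characteristic polynomial is
  det(x·I − A) = x^4 - 17*x^3 + 105*x^2 - 279*x + 270 = (x - 6)*(x - 5)*(x - 3)^2

Eigenvalues and multiplicities (the geometric multiplicity of λ is n − rank(A − λI), which equals the number of Jordan blocks for λ):
  λ = 3: algebraic multiplicity = 2, geometric multiplicity = 1
  λ = 5: algebraic multiplicity = 1, geometric multiplicity = 1
  λ = 6: algebraic multiplicity = 1, geometric multiplicity = 1

Determining the block sizes for each eigenvalue:
  λ = 3: one block (gm = 1), so the single block has size am = 2 → block sizes [2]
  λ = 5: one block (gm = 1), so the single block has size am = 1 → block sizes [1]
  λ = 6: one block (gm = 1), so the single block has size am = 1 → block sizes [1]

Assembling the blocks gives a Jordan form
J =
  [3, 1, 0, 0]
  [0, 3, 0, 0]
  [0, 0, 5, 0]
  [0, 0, 0, 6]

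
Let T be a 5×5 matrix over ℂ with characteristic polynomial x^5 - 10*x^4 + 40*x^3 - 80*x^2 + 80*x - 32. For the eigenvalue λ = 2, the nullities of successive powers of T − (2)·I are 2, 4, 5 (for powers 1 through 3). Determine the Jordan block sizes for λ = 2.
Block sizes for λ = 2: [3, 2]

From the dimensions of kernels of powers, the number of Jordan blocks of size at least j is d_j − d_{j−1} where d_j = dim ker(N^j) (with d_0 = 0). Computing the differences gives [2, 2, 1].
The number of blocks of size exactly k is (#blocks of size ≥ k) − (#blocks of size ≥ k + 1), so the partition is: 1 block(s) of size 2, 1 block(s) of size 3.
In nonincreasing order the block sizes are [3, 2].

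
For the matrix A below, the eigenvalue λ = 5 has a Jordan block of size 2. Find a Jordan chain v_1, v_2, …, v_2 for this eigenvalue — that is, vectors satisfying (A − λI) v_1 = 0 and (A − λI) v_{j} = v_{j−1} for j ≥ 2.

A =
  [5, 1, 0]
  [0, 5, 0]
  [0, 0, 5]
A Jordan chain for λ = 5 of length 2:
v_1 = (1, 0, 0)ᵀ
v_2 = (0, 1, 0)ᵀ

Let N = A − (5)·I. We want v_2 with N^2 v_2 = 0 but N^1 v_2 ≠ 0; then v_{j-1} := N · v_j for j = 2, …, 2.

Pick v_2 = (0, 1, 0)ᵀ.
Then v_1 = N · v_2 = (1, 0, 0)ᵀ.

Sanity check: (A − (5)·I) v_1 = (0, 0, 0)ᵀ = 0. ✓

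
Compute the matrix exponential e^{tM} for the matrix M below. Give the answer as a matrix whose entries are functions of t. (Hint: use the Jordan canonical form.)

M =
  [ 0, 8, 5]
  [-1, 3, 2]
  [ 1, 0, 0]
e^{tM} =
  [-t^2*exp(t) - t*exp(t) + exp(t), 4*t^2*exp(t) + 8*t*exp(t), 3*t^2*exp(t) + 5*t*exp(t)]
  [t^2*exp(t)/2 - t*exp(t), -2*t^2*exp(t) + 2*t*exp(t) + exp(t), -3*t^2*exp(t)/2 + 2*t*exp(t)]
  [-t^2*exp(t) + t*exp(t), 4*t^2*exp(t), 3*t^2*exp(t) - t*exp(t) + exp(t)]

Strategy: write M = P · J · P⁻¹ where J is a Jordan canonical form, so e^{tM} = P · e^{tJ} · P⁻¹, and e^{tJ} can be computed block-by-block.

M has Jordan form
J =
  [1, 1, 0]
  [0, 1, 1]
  [0, 0, 1]
(up to reordering of blocks).

Per-block formulas:
  For a 3×3 Jordan block J_3(1): exp(t · J_3(1)) = e^(1t)·(I + t·N + (t^2/2)·N^2), where N is the 3×3 nilpotent shift.

After assembling e^{tJ} and conjugating by P, we get:

e^{tM} =
  [-t^2*exp(t) - t*exp(t) + exp(t), 4*t^2*exp(t) + 8*t*exp(t), 3*t^2*exp(t) + 5*t*exp(t)]
  [t^2*exp(t)/2 - t*exp(t), -2*t^2*exp(t) + 2*t*exp(t) + exp(t), -3*t^2*exp(t)/2 + 2*t*exp(t)]
  [-t^2*exp(t) + t*exp(t), 4*t^2*exp(t), 3*t^2*exp(t) - t*exp(t) + exp(t)]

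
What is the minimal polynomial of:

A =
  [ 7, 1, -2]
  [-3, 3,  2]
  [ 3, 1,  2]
x^2 - 8*x + 16

The characteristic polynomial is χ_A(x) = (x - 4)^3, so the eigenvalues are known. The minimal polynomial is
  m_A(x) = Π_λ (x − λ)^{k_λ}
where k_λ is the size of the *largest* Jordan block for λ (equivalently, the smallest k with (A − λI)^k v = 0 for every generalised eigenvector v of λ).

  λ = 4: largest Jordan block has size 2, contributing (x − 4)^2

So m_A(x) = (x - 4)^2 = x^2 - 8*x + 16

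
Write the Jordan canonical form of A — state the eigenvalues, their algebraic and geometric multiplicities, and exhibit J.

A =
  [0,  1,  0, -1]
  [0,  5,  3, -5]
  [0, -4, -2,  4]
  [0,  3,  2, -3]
J_3(0) ⊕ J_1(0)

The characteristic polynomial is
  det(x·I − A) = x^4

Eigenvalues and multiplicities (the geometric multiplicity of λ is n − rank(A − λI), which equals the number of Jordan blocks for λ):
  λ = 0: algebraic multiplicity = 4, geometric multiplicity = 2

Determining the block sizes for each eigenvalue:
  λ = 0: with am = 4 and gm = 2, the partition is not yet determined (e.g. several partitions of 4 into 2 parts exist). Let N = A − (0)·I. Computing rank(N^1) = 2, rank(N^2) = 1, rank(N^3) = 0; the number of blocks of size ≥ j is rank(N^{j−1}) − rank(N^j), giving [2, 1, 1]. So we have 1 block(s) of size 3, 1 block(s) of size 1 → block sizes [3, 1]

Assembling the blocks gives a Jordan form
J =
  [0, 1, 0, 0]
  [0, 0, 1, 0]
  [0, 0, 0, 0]
  [0, 0, 0, 0]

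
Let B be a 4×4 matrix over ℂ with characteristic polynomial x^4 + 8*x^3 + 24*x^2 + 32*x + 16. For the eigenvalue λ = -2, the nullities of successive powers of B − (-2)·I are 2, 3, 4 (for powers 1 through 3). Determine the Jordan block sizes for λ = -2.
Block sizes for λ = -2: [3, 1]

From the dimensions of kernels of powers, the number of Jordan blocks of size at least j is d_j − d_{j−1} where d_j = dim ker(N^j) (with d_0 = 0). Computing the differences gives [2, 1, 1].
The number of blocks of size exactly k is (#blocks of size ≥ k) − (#blocks of size ≥ k + 1), so the partition is: 1 block(s) of size 1, 1 block(s) of size 3.
In nonincreasing order the block sizes are [3, 1].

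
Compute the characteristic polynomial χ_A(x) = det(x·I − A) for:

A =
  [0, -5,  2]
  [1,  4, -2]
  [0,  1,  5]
x^3 - 9*x^2 + 27*x - 27

Expanding det(x·I − A) (e.g. by cofactor expansion or by noting that A is similar to its Jordan form J, which has the same characteristic polynomial as A) gives
  χ_A(x) = x^3 - 9*x^2 + 27*x - 27
which factors as (x - 3)^3. The eigenvalues (with algebraic multiplicities) are λ = 3 with multiplicity 3.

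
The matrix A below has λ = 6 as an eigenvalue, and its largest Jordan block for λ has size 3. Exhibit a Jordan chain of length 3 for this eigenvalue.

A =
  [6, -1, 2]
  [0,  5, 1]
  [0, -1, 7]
A Jordan chain for λ = 6 of length 3:
v_1 = (-1, 0, 0)ᵀ
v_2 = (-1, -1, -1)ᵀ
v_3 = (0, 1, 0)ᵀ

Let N = A − (6)·I. We want v_3 with N^3 v_3 = 0 but N^2 v_3 ≠ 0; then v_{j-1} := N · v_j for j = 3, …, 2.

Pick v_3 = (0, 1, 0)ᵀ.
Then v_2 = N · v_3 = (-1, -1, -1)ᵀ.
Then v_1 = N · v_2 = (-1, 0, 0)ᵀ.

Sanity check: (A − (6)·I) v_1 = (0, 0, 0)ᵀ = 0. ✓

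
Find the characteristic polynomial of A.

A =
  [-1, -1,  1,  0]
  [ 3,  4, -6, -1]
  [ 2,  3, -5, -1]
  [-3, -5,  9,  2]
x^4

Expanding det(x·I − A) (e.g. by cofactor expansion or by noting that A is similar to its Jordan form J, which has the same characteristic polynomial as A) gives
  χ_A(x) = x^4
which factors as x^4. The eigenvalues (with algebraic multiplicities) are λ = 0 with multiplicity 4.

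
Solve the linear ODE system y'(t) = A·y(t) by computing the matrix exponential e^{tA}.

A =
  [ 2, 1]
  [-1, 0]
e^{tA} =
  [t*exp(t) + exp(t), t*exp(t)]
  [-t*exp(t), -t*exp(t) + exp(t)]

Strategy: write A = P · J · P⁻¹ where J is a Jordan canonical form, so e^{tA} = P · e^{tJ} · P⁻¹, and e^{tJ} can be computed block-by-block.

A has Jordan form
J =
  [1, 1]
  [0, 1]
(up to reordering of blocks).

Per-block formulas:
  For a 2×2 Jordan block J_2(1): exp(t · J_2(1)) = e^(1t)·(I + t·N), where N is the 2×2 nilpotent shift.

After assembling e^{tJ} and conjugating by P, we get:

e^{tA} =
  [t*exp(t) + exp(t), t*exp(t)]
  [-t*exp(t), -t*exp(t) + exp(t)]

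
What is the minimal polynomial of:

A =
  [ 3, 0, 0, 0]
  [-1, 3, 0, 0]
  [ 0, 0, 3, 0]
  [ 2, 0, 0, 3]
x^2 - 6*x + 9

The characteristic polynomial is χ_A(x) = (x - 3)^4, so the eigenvalues are known. The minimal polynomial is
  m_A(x) = Π_λ (x − λ)^{k_λ}
where k_λ is the size of the *largest* Jordan block for λ (equivalently, the smallest k with (A − λI)^k v = 0 for every generalised eigenvector v of λ).

  λ = 3: largest Jordan block has size 2, contributing (x − 3)^2

So m_A(x) = (x - 3)^2 = x^2 - 6*x + 9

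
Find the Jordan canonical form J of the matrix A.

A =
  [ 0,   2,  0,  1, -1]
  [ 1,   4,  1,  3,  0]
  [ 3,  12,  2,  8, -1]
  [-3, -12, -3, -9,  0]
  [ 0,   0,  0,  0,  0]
J_3(-1) ⊕ J_1(0) ⊕ J_1(0)

The characteristic polynomial is
  det(x·I − A) = x^5 + 3*x^4 + 3*x^3 + x^2 = x^2*(x + 1)^3

Eigenvalues and multiplicities (the geometric multiplicity of λ is n − rank(A − λI), which equals the number of Jordan blocks for λ):
  λ = -1: algebraic multiplicity = 3, geometric multiplicity = 1
  λ = 0: algebraic multiplicity = 2, geometric multiplicity = 2

Determining the block sizes for each eigenvalue:
  λ = -1: one block (gm = 1), so the single block has size am = 3 → block sizes [3]
  λ = 0: gm = am = 2, so every block has size 1 → block sizes [1, 1]

Assembling the blocks gives a Jordan form
J =
  [-1,  1,  0, 0, 0]
  [ 0, -1,  1, 0, 0]
  [ 0,  0, -1, 0, 0]
  [ 0,  0,  0, 0, 0]
  [ 0,  0,  0, 0, 0]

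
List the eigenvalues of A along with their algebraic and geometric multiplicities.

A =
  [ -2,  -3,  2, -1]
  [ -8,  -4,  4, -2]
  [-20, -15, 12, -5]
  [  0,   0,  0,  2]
λ = 2: alg = 4, geom = 3

Step 1 — factor the characteristic polynomial to read off the algebraic multiplicities:
  χ_A(x) = (x - 2)^4

Step 2 — compute geometric multiplicities via the rank-nullity identity g(λ) = n − rank(A − λI):
  rank(A − (2)·I) = 1, so dim ker(A − (2)·I) = n − 1 = 3

Summary:
  λ = 2: algebraic multiplicity = 4, geometric multiplicity = 3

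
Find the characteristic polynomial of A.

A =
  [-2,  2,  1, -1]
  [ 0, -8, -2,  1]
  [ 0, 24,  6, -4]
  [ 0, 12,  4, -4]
x^4 + 8*x^3 + 24*x^2 + 32*x + 16

Expanding det(x·I − A) (e.g. by cofactor expansion or by noting that A is similar to its Jordan form J, which has the same characteristic polynomial as A) gives
  χ_A(x) = x^4 + 8*x^3 + 24*x^2 + 32*x + 16
which factors as (x + 2)^4. The eigenvalues (with algebraic multiplicities) are λ = -2 with multiplicity 4.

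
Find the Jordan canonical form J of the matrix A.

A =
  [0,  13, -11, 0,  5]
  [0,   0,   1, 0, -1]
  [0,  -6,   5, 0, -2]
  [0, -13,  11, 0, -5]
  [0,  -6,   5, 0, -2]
J_3(0) ⊕ J_1(0) ⊕ J_1(3)

The characteristic polynomial is
  det(x·I − A) = x^5 - 3*x^4 = x^4*(x - 3)

Eigenvalues and multiplicities (the geometric multiplicity of λ is n − rank(A − λI), which equals the number of Jordan blocks for λ):
  λ = 0: algebraic multiplicity = 4, geometric multiplicity = 2
  λ = 3: algebraic multiplicity = 1, geometric multiplicity = 1

Determining the block sizes for each eigenvalue:
  λ = 0: with am = 4 and gm = 2, the partition is not yet determined (e.g. several partitions of 4 into 2 parts exist). Let N = A − (0)·I. Computing rank(N^1) = 3, rank(N^2) = 2, rank(N^3) = 1; the number of blocks of size ≥ j is rank(N^{j−1}) − rank(N^j), giving [2, 1, 1]. So we have 1 block(s) of size 3, 1 block(s) of size 1 → block sizes [3, 1]
  λ = 3: one block (gm = 1), so the single block has size am = 1 → block sizes [1]

Assembling the blocks gives a Jordan form
J =
  [0, 1, 0, 0, 0]
  [0, 0, 1, 0, 0]
  [0, 0, 0, 0, 0]
  [0, 0, 0, 0, 0]
  [0, 0, 0, 0, 3]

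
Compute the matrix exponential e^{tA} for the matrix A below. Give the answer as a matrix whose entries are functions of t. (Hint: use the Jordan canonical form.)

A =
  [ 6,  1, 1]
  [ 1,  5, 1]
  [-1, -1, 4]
e^{tA} =
  [t^2*exp(5*t)/2 + t*exp(5*t) + exp(5*t), t*exp(5*t), t^2*exp(5*t)/2 + t*exp(5*t)]
  [t*exp(5*t), exp(5*t), t*exp(5*t)]
  [-t^2*exp(5*t)/2 - t*exp(5*t), -t*exp(5*t), -t^2*exp(5*t)/2 - t*exp(5*t) + exp(5*t)]

Strategy: write A = P · J · P⁻¹ where J is a Jordan canonical form, so e^{tA} = P · e^{tJ} · P⁻¹, and e^{tJ} can be computed block-by-block.

A has Jordan form
J =
  [5, 1, 0]
  [0, 5, 1]
  [0, 0, 5]
(up to reordering of blocks).

Per-block formulas:
  For a 3×3 Jordan block J_3(5): exp(t · J_3(5)) = e^(5t)·(I + t·N + (t^2/2)·N^2), where N is the 3×3 nilpotent shift.

After assembling e^{tJ} and conjugating by P, we get:

e^{tA} =
  [t^2*exp(5*t)/2 + t*exp(5*t) + exp(5*t), t*exp(5*t), t^2*exp(5*t)/2 + t*exp(5*t)]
  [t*exp(5*t), exp(5*t), t*exp(5*t)]
  [-t^2*exp(5*t)/2 - t*exp(5*t), -t*exp(5*t), -t^2*exp(5*t)/2 - t*exp(5*t) + exp(5*t)]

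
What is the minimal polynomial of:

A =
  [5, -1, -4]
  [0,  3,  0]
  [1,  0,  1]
x^3 - 9*x^2 + 27*x - 27

The characteristic polynomial is χ_A(x) = (x - 3)^3, so the eigenvalues are known. The minimal polynomial is
  m_A(x) = Π_λ (x − λ)^{k_λ}
where k_λ is the size of the *largest* Jordan block for λ (equivalently, the smallest k with (A − λI)^k v = 0 for every generalised eigenvector v of λ).

  λ = 3: largest Jordan block has size 3, contributing (x − 3)^3

So m_A(x) = (x - 3)^3 = x^3 - 9*x^2 + 27*x - 27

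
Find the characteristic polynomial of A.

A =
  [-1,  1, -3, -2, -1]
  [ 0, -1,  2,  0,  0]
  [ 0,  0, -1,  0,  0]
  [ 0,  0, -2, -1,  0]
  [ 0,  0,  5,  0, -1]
x^5 + 5*x^4 + 10*x^3 + 10*x^2 + 5*x + 1

Expanding det(x·I − A) (e.g. by cofactor expansion or by noting that A is similar to its Jordan form J, which has the same characteristic polynomial as A) gives
  χ_A(x) = x^5 + 5*x^4 + 10*x^3 + 10*x^2 + 5*x + 1
which factors as (x + 1)^5. The eigenvalues (with algebraic multiplicities) are λ = -1 with multiplicity 5.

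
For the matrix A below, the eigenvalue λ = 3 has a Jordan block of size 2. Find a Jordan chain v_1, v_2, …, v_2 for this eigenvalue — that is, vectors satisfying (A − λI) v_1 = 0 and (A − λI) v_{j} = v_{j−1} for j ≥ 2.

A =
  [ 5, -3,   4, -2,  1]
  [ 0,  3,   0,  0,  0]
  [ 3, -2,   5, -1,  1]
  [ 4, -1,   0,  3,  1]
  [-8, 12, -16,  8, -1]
A Jordan chain for λ = 3 of length 2:
v_1 = (2, 0, 3, 4, -8)ᵀ
v_2 = (1, 0, 0, 0, 0)ᵀ

Let N = A − (3)·I. We want v_2 with N^2 v_2 = 0 but N^1 v_2 ≠ 0; then v_{j-1} := N · v_j for j = 2, …, 2.

Pick v_2 = (1, 0, 0, 0, 0)ᵀ.
Then v_1 = N · v_2 = (2, 0, 3, 4, -8)ᵀ.

Sanity check: (A − (3)·I) v_1 = (0, 0, 0, 0, 0)ᵀ = 0. ✓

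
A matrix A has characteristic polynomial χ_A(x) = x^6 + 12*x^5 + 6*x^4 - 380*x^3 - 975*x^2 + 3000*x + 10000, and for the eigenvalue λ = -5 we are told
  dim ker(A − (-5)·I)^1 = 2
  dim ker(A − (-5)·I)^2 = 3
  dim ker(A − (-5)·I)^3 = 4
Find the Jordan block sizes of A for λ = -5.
Block sizes for λ = -5: [3, 1]

From the dimensions of kernels of powers, the number of Jordan blocks of size at least j is d_j − d_{j−1} where d_j = dim ker(N^j) (with d_0 = 0). Computing the differences gives [2, 1, 1].
The number of blocks of size exactly k is (#blocks of size ≥ k) − (#blocks of size ≥ k + 1), so the partition is: 1 block(s) of size 1, 1 block(s) of size 3.
In nonincreasing order the block sizes are [3, 1].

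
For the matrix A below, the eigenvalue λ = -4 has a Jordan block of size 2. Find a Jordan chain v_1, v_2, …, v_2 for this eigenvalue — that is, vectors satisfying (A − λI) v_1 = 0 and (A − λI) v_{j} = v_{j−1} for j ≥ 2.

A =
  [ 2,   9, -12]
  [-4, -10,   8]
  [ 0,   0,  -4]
A Jordan chain for λ = -4 of length 2:
v_1 = (6, -4, 0)ᵀ
v_2 = (1, 0, 0)ᵀ

Let N = A − (-4)·I. We want v_2 with N^2 v_2 = 0 but N^1 v_2 ≠ 0; then v_{j-1} := N · v_j for j = 2, …, 2.

Pick v_2 = (1, 0, 0)ᵀ.
Then v_1 = N · v_2 = (6, -4, 0)ᵀ.

Sanity check: (A − (-4)·I) v_1 = (0, 0, 0)ᵀ = 0. ✓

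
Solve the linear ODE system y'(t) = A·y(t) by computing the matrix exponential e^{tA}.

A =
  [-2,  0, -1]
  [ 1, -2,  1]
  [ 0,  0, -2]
e^{tA} =
  [exp(-2*t), 0, -t*exp(-2*t)]
  [t*exp(-2*t), exp(-2*t), -t^2*exp(-2*t)/2 + t*exp(-2*t)]
  [0, 0, exp(-2*t)]

Strategy: write A = P · J · P⁻¹ where J is a Jordan canonical form, so e^{tA} = P · e^{tJ} · P⁻¹, and e^{tJ} can be computed block-by-block.

A has Jordan form
J =
  [-2,  1,  0]
  [ 0, -2,  1]
  [ 0,  0, -2]
(up to reordering of blocks).

Per-block formulas:
  For a 3×3 Jordan block J_3(-2): exp(t · J_3(-2)) = e^(-2t)·(I + t·N + (t^2/2)·N^2), where N is the 3×3 nilpotent shift.

After assembling e^{tJ} and conjugating by P, we get:

e^{tA} =
  [exp(-2*t), 0, -t*exp(-2*t)]
  [t*exp(-2*t), exp(-2*t), -t^2*exp(-2*t)/2 + t*exp(-2*t)]
  [0, 0, exp(-2*t)]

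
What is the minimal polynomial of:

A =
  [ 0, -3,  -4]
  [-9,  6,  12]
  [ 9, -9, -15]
x^2 + 6*x + 9

The characteristic polynomial is χ_A(x) = (x + 3)^3, so the eigenvalues are known. The minimal polynomial is
  m_A(x) = Π_λ (x − λ)^{k_λ}
where k_λ is the size of the *largest* Jordan block for λ (equivalently, the smallest k with (A − λI)^k v = 0 for every generalised eigenvector v of λ).

  λ = -3: largest Jordan block has size 2, contributing (x + 3)^2

So m_A(x) = (x + 3)^2 = x^2 + 6*x + 9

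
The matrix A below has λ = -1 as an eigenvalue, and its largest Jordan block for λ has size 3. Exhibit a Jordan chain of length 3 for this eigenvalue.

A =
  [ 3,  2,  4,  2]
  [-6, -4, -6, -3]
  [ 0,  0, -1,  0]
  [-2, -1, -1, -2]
A Jordan chain for λ = -1 of length 3:
v_1 = (2, -3, 0, -1)ᵀ
v_2 = (4, -6, 0, -1)ᵀ
v_3 = (0, 0, 1, 0)ᵀ

Let N = A − (-1)·I. We want v_3 with N^3 v_3 = 0 but N^2 v_3 ≠ 0; then v_{j-1} := N · v_j for j = 3, …, 2.

Pick v_3 = (0, 0, 1, 0)ᵀ.
Then v_2 = N · v_3 = (4, -6, 0, -1)ᵀ.
Then v_1 = N · v_2 = (2, -3, 0, -1)ᵀ.

Sanity check: (A − (-1)·I) v_1 = (0, 0, 0, 0)ᵀ = 0. ✓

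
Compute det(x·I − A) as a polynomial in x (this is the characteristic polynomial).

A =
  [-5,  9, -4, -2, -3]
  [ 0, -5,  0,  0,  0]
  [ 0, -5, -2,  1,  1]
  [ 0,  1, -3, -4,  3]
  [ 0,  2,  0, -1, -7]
x^5 + 23*x^4 + 211*x^3 + 965*x^2 + 2200*x + 2000

Expanding det(x·I − A) (e.g. by cofactor expansion or by noting that A is similar to its Jordan form J, which has the same characteristic polynomial as A) gives
  χ_A(x) = x^5 + 23*x^4 + 211*x^3 + 965*x^2 + 2200*x + 2000
which factors as (x + 4)^2*(x + 5)^3. The eigenvalues (with algebraic multiplicities) are λ = -5 with multiplicity 3, λ = -4 with multiplicity 2.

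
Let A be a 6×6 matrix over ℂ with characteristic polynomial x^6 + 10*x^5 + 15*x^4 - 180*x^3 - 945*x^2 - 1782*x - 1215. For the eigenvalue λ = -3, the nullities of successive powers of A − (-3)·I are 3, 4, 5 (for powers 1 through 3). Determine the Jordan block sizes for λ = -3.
Block sizes for λ = -3: [3, 1, 1]

From the dimensions of kernels of powers, the number of Jordan blocks of size at least j is d_j − d_{j−1} where d_j = dim ker(N^j) (with d_0 = 0). Computing the differences gives [3, 1, 1].
The number of blocks of size exactly k is (#blocks of size ≥ k) − (#blocks of size ≥ k + 1), so the partition is: 2 block(s) of size 1, 1 block(s) of size 3.
In nonincreasing order the block sizes are [3, 1, 1].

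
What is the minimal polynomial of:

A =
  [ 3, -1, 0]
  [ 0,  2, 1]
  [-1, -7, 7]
x^3 - 12*x^2 + 48*x - 64

The characteristic polynomial is χ_A(x) = (x - 4)^3, so the eigenvalues are known. The minimal polynomial is
  m_A(x) = Π_λ (x − λ)^{k_λ}
where k_λ is the size of the *largest* Jordan block for λ (equivalently, the smallest k with (A − λI)^k v = 0 for every generalised eigenvector v of λ).

  λ = 4: largest Jordan block has size 3, contributing (x − 4)^3

So m_A(x) = (x - 4)^3 = x^3 - 12*x^2 + 48*x - 64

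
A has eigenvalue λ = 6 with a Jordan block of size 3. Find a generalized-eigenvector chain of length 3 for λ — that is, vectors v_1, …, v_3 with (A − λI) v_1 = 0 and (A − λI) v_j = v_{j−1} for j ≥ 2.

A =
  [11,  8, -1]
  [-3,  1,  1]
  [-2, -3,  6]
A Jordan chain for λ = 6 of length 3:
v_1 = (3, -2, -1)ᵀ
v_2 = (5, -3, -2)ᵀ
v_3 = (1, 0, 0)ᵀ

Let N = A − (6)·I. We want v_3 with N^3 v_3 = 0 but N^2 v_3 ≠ 0; then v_{j-1} := N · v_j for j = 3, …, 2.

Pick v_3 = (1, 0, 0)ᵀ.
Then v_2 = N · v_3 = (5, -3, -2)ᵀ.
Then v_1 = N · v_2 = (3, -2, -1)ᵀ.

Sanity check: (A − (6)·I) v_1 = (0, 0, 0)ᵀ = 0. ✓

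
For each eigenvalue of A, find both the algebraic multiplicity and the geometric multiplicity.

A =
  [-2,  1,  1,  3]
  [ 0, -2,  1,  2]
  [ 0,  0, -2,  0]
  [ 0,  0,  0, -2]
λ = -2: alg = 4, geom = 2

Step 1 — factor the characteristic polynomial to read off the algebraic multiplicities:
  χ_A(x) = (x + 2)^4

Step 2 — compute geometric multiplicities via the rank-nullity identity g(λ) = n − rank(A − λI):
  rank(A − (-2)·I) = 2, so dim ker(A − (-2)·I) = n − 2 = 2

Summary:
  λ = -2: algebraic multiplicity = 4, geometric multiplicity = 2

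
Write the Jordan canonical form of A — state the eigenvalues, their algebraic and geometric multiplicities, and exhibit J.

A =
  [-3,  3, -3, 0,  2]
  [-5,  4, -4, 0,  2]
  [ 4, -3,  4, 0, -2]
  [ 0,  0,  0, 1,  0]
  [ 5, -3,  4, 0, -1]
J_3(1) ⊕ J_1(1) ⊕ J_1(1)

The characteristic polynomial is
  det(x·I − A) = x^5 - 5*x^4 + 10*x^3 - 10*x^2 + 5*x - 1 = (x - 1)^5

Eigenvalues and multiplicities (the geometric multiplicity of λ is n − rank(A − λI), which equals the number of Jordan blocks for λ):
  λ = 1: algebraic multiplicity = 5, geometric multiplicity = 3

Determining the block sizes for each eigenvalue:
  λ = 1: with am = 5 and gm = 3, the partition is not yet determined (e.g. several partitions of 5 into 3 parts exist). Let N = A − (1)·I. Computing rank(N^1) = 2, rank(N^2) = 1, rank(N^3) = 0; the number of blocks of size ≥ j is rank(N^{j−1}) − rank(N^j), giving [3, 1, 1]. So we have 1 block(s) of size 3, 2 block(s) of size 1 → block sizes [3, 1, 1]

Assembling the blocks gives a Jordan form
J =
  [1, 1, 0, 0, 0]
  [0, 1, 1, 0, 0]
  [0, 0, 1, 0, 0]
  [0, 0, 0, 1, 0]
  [0, 0, 0, 0, 1]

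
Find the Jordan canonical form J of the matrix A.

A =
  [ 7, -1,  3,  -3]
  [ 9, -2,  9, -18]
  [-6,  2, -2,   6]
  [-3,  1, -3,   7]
J_2(1) ⊕ J_1(4) ⊕ J_1(4)

The characteristic polynomial is
  det(x·I − A) = x^4 - 10*x^3 + 33*x^2 - 40*x + 16 = (x - 4)^2*(x - 1)^2

Eigenvalues and multiplicities (the geometric multiplicity of λ is n − rank(A − λI), which equals the number of Jordan blocks for λ):
  λ = 1: algebraic multiplicity = 2, geometric multiplicity = 1
  λ = 4: algebraic multiplicity = 2, geometric multiplicity = 2

Determining the block sizes for each eigenvalue:
  λ = 1: one block (gm = 1), so the single block has size am = 2 → block sizes [2]
  λ = 4: gm = am = 2, so every block has size 1 → block sizes [1, 1]

Assembling the blocks gives a Jordan form
J =
  [1, 1, 0, 0]
  [0, 1, 0, 0]
  [0, 0, 4, 0]
  [0, 0, 0, 4]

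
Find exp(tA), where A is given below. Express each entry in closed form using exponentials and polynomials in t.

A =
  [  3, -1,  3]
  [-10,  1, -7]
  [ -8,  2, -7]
e^{tA} =
  [t^2*exp(-t) + 4*t*exp(-t) + exp(-t), -t*exp(-t), t^2*exp(-t)/2 + 3*t*exp(-t)]
  [-2*t^2*exp(-t) - 10*t*exp(-t), 2*t*exp(-t) + exp(-t), -t^2*exp(-t) - 7*t*exp(-t)]
  [-2*t^2*exp(-t) - 8*t*exp(-t), 2*t*exp(-t), -t^2*exp(-t) - 6*t*exp(-t) + exp(-t)]

Strategy: write A = P · J · P⁻¹ where J is a Jordan canonical form, so e^{tA} = P · e^{tJ} · P⁻¹, and e^{tJ} can be computed block-by-block.

A has Jordan form
J =
  [-1,  1,  0]
  [ 0, -1,  1]
  [ 0,  0, -1]
(up to reordering of blocks).

Per-block formulas:
  For a 3×3 Jordan block J_3(-1): exp(t · J_3(-1)) = e^(-1t)·(I + t·N + (t^2/2)·N^2), where N is the 3×3 nilpotent shift.

After assembling e^{tJ} and conjugating by P, we get:

e^{tA} =
  [t^2*exp(-t) + 4*t*exp(-t) + exp(-t), -t*exp(-t), t^2*exp(-t)/2 + 3*t*exp(-t)]
  [-2*t^2*exp(-t) - 10*t*exp(-t), 2*t*exp(-t) + exp(-t), -t^2*exp(-t) - 7*t*exp(-t)]
  [-2*t^2*exp(-t) - 8*t*exp(-t), 2*t*exp(-t), -t^2*exp(-t) - 6*t*exp(-t) + exp(-t)]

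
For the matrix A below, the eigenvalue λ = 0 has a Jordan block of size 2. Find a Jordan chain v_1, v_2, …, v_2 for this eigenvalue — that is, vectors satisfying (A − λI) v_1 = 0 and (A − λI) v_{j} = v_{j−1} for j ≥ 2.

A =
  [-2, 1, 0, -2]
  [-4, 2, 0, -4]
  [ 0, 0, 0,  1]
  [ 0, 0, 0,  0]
A Jordan chain for λ = 0 of length 2:
v_1 = (-2, -4, 0, 0)ᵀ
v_2 = (1, 0, 0, 0)ᵀ

Let N = A − (0)·I. We want v_2 with N^2 v_2 = 0 but N^1 v_2 ≠ 0; then v_{j-1} := N · v_j for j = 2, …, 2.

Pick v_2 = (1, 0, 0, 0)ᵀ.
Then v_1 = N · v_2 = (-2, -4, 0, 0)ᵀ.

Sanity check: (A − (0)·I) v_1 = (0, 0, 0, 0)ᵀ = 0. ✓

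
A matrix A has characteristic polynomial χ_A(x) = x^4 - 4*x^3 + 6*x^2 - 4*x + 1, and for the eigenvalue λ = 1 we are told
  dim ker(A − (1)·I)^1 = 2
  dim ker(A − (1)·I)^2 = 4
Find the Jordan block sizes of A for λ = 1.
Block sizes for λ = 1: [2, 2]

From the dimensions of kernels of powers, the number of Jordan blocks of size at least j is d_j − d_{j−1} where d_j = dim ker(N^j) (with d_0 = 0). Computing the differences gives [2, 2].
The number of blocks of size exactly k is (#blocks of size ≥ k) − (#blocks of size ≥ k + 1), so the partition is: 2 block(s) of size 2.
In nonincreasing order the block sizes are [2, 2].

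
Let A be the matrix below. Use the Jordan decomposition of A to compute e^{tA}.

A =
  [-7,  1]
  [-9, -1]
e^{tA} =
  [-3*t*exp(-4*t) + exp(-4*t), t*exp(-4*t)]
  [-9*t*exp(-4*t), 3*t*exp(-4*t) + exp(-4*t)]

Strategy: write A = P · J · P⁻¹ where J is a Jordan canonical form, so e^{tA} = P · e^{tJ} · P⁻¹, and e^{tJ} can be computed block-by-block.

A has Jordan form
J =
  [-4,  1]
  [ 0, -4]
(up to reordering of blocks).

Per-block formulas:
  For a 2×2 Jordan block J_2(-4): exp(t · J_2(-4)) = e^(-4t)·(I + t·N), where N is the 2×2 nilpotent shift.

After assembling e^{tJ} and conjugating by P, we get:

e^{tA} =
  [-3*t*exp(-4*t) + exp(-4*t), t*exp(-4*t)]
  [-9*t*exp(-4*t), 3*t*exp(-4*t) + exp(-4*t)]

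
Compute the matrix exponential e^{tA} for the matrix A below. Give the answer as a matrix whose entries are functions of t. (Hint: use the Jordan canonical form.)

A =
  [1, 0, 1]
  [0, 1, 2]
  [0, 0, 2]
e^{tA} =
  [exp(t), 0, exp(2*t) - exp(t)]
  [0, exp(t), 2*exp(2*t) - 2*exp(t)]
  [0, 0, exp(2*t)]

Strategy: write A = P · J · P⁻¹ where J is a Jordan canonical form, so e^{tA} = P · e^{tJ} · P⁻¹, and e^{tJ} can be computed block-by-block.

A has Jordan form
J =
  [1, 0, 0]
  [0, 1, 0]
  [0, 0, 2]
(up to reordering of blocks).

Per-block formulas:
  For a 1×1 block at λ = 2: exp(t · [2]) = [e^(2t)].
  For a 1×1 block at λ = 1: exp(t · [1]) = [e^(1t)].

After assembling e^{tJ} and conjugating by P, we get:

e^{tA} =
  [exp(t), 0, exp(2*t) - exp(t)]
  [0, exp(t), 2*exp(2*t) - 2*exp(t)]
  [0, 0, exp(2*t)]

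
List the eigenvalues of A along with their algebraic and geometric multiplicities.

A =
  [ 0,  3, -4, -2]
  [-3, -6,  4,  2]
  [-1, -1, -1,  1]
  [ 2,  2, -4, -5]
λ = -3: alg = 4, geom = 2

Step 1 — factor the characteristic polynomial to read off the algebraic multiplicities:
  χ_A(x) = (x + 3)^4

Step 2 — compute geometric multiplicities via the rank-nullity identity g(λ) = n − rank(A − λI):
  rank(A − (-3)·I) = 2, so dim ker(A − (-3)·I) = n − 2 = 2

Summary:
  λ = -3: algebraic multiplicity = 4, geometric multiplicity = 2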